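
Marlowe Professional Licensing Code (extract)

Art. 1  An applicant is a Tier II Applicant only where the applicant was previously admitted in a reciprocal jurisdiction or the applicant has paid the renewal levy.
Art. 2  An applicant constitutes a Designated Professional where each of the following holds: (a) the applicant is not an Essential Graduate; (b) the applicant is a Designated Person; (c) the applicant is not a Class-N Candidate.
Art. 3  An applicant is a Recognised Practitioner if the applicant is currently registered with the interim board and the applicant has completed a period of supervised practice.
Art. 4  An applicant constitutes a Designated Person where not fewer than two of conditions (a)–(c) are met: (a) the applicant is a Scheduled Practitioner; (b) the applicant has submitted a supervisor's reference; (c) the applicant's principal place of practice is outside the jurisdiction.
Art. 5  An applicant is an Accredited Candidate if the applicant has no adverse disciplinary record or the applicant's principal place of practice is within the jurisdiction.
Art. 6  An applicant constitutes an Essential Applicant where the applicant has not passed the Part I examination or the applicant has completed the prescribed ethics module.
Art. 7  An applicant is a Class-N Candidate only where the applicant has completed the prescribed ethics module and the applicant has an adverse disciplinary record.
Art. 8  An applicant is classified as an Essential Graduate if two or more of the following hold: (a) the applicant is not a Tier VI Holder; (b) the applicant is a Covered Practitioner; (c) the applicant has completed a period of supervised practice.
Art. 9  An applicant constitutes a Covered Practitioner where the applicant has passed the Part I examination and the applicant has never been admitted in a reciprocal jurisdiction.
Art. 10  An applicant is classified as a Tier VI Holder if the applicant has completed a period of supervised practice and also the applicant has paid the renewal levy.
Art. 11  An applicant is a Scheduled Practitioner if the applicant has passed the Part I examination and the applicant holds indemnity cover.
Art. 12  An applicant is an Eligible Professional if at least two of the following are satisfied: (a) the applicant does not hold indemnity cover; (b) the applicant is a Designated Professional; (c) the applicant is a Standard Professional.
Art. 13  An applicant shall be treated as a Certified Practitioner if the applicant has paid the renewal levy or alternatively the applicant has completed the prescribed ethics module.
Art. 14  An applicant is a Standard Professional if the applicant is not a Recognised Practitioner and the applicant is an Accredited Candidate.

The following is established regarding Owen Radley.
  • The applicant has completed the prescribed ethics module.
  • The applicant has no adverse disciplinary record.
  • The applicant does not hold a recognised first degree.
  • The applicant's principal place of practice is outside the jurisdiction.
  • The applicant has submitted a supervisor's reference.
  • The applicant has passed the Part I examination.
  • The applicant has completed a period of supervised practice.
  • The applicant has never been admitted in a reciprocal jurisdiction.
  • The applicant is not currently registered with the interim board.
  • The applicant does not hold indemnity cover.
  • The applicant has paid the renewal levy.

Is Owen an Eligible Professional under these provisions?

Yes

Under article 10: the applicant has completed a period of supervised practice? yes; and the applicant has paid the renewal levy? yes. So the applicant is a Tier VI Holder.
Under article 9: the applicant has passed the Part I examination? yes; and the applicant has never been admitted in a reciprocal jurisdiction? yes. So the applicant is a Covered Practitioner.
Under article 8: not a Tier VI Holder (article 10)? no; Covered Practitioner (article 9)? yes; the applicant has completed a period of supervised practice? yes — 2 of 3 hold (need ≥2) → satisfied.
Under article 11: the applicant has passed the Part I examination? yes; and the applicant holds indemnity cover? no. So the applicant is not a Scheduled Practitioner.
Under article 4: Scheduled Practitioner (article 11)? no; the applicant has submitted a supervisor's reference? yes; the applicant's principal place of practice is outside the jurisdiction? yes — 2 of 3 hold (need ≥2) → satisfied.
Under article 7: the applicant has completed the prescribed ethics module? yes; and the applicant has an adverse disciplinary record? no. So the applicant is not a Class-N Candidate.
Under article 2: not an Essential Graduate (article 8)? no; and Designated Person (article 4)? yes; and not a Class-N Candidate (article 7)? yes. So the applicant is not a Designated Professional.
Under article 3: the applicant is currently registered with the interim board? no; and the applicant has completed a period of supervised practice? yes. So the applicant is not a Recognised Practitioner.
Under article 5: the applicant has no adverse disciplinary record? yes; or the applicant's principal place of practice is within the jurisdiction? no. So the applicant is an Accredited Candidate.
Under article 14: not a Recognised Practitioner (article 3)? yes; and Accredited Candidate (article 5)? yes. So the applicant is a Standard Professional.
Under article 12: the applicant does not hold indemnity cover? yes; Designated Professional (article 2)? no; Standard Professional (article 14)? yes — 2 of 3 hold (need ≥2) → satisfied.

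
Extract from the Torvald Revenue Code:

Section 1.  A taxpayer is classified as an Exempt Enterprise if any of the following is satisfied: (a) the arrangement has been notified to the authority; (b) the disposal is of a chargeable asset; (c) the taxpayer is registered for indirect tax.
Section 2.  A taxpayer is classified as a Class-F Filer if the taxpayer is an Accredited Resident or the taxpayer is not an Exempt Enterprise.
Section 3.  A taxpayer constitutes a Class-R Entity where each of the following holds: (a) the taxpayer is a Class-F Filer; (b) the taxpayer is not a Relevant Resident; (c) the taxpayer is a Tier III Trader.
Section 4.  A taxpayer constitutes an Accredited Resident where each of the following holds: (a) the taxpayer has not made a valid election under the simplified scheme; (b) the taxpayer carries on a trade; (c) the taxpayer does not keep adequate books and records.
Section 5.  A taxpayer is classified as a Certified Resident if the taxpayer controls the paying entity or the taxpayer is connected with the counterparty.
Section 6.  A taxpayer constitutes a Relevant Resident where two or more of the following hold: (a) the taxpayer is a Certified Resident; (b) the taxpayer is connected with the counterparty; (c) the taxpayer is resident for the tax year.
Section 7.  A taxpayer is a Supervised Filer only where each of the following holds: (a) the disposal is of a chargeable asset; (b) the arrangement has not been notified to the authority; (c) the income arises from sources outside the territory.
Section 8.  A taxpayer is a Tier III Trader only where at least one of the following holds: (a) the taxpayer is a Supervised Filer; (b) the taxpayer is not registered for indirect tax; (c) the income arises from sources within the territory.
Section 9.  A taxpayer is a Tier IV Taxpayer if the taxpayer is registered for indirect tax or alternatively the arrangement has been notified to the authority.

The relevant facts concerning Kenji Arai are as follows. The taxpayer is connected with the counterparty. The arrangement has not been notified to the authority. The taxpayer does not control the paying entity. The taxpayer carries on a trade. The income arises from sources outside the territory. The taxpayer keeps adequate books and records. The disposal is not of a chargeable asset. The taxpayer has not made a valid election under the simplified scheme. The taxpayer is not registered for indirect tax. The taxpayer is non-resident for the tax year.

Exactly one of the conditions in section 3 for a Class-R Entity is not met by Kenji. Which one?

section 4 — Accredited Resident: [the taxpayer has not made a valid election under the simplified scheme? yes] AND [the taxpayer carries on a trade? yes] AND [the taxpayer does not keep adequate books and records? no] → not satisfied.
section 1 — Exempt Enterprise: [the arrangement has been notified to the authority? no] OR [the disposal is of a chargeable asset? no] OR [the taxpayer is registered for indirect tax? no] → not satisfied.
section 2 — Class-F Filer: [Accredited Resident (section 4)? no] OR [not an Exempt Enterprise (section 1)? yes] → satisfied.
section 5 — Certified Resident: [the taxpayer controls the paying entity? no] OR [the taxpayer is connected with the counterparty? yes] → satisfied.
section 6 — Relevant Resident: Certified Resident (section 5)? yes; the taxpayer is connected with the counterparty? yes; the taxpayer is resident for the tax year? no — 2 of 3 hold (need ≥2) → satisfied.
section 7 — Supervised Filer: [the disposal is of a chargeable asset? no] AND [the arrangement has not been notified to the authority? yes] AND [the income arises from sources outside the territory? yes] → not satisfied.
section 8 — Tier III Trader: [Supervised Filer (section 7)? no] OR [the taxpayer is not registered for indirect tax? yes] OR [the income arises from sources within the territory? no] → satisfied.
section 3 — Class-R Entity: [Class-F Filer (section 2)? yes] AND [not a Relevant Resident (section 6)? no] AND [Tier III Trader (section 8)? yes] → not satisfied.

Relevant Resident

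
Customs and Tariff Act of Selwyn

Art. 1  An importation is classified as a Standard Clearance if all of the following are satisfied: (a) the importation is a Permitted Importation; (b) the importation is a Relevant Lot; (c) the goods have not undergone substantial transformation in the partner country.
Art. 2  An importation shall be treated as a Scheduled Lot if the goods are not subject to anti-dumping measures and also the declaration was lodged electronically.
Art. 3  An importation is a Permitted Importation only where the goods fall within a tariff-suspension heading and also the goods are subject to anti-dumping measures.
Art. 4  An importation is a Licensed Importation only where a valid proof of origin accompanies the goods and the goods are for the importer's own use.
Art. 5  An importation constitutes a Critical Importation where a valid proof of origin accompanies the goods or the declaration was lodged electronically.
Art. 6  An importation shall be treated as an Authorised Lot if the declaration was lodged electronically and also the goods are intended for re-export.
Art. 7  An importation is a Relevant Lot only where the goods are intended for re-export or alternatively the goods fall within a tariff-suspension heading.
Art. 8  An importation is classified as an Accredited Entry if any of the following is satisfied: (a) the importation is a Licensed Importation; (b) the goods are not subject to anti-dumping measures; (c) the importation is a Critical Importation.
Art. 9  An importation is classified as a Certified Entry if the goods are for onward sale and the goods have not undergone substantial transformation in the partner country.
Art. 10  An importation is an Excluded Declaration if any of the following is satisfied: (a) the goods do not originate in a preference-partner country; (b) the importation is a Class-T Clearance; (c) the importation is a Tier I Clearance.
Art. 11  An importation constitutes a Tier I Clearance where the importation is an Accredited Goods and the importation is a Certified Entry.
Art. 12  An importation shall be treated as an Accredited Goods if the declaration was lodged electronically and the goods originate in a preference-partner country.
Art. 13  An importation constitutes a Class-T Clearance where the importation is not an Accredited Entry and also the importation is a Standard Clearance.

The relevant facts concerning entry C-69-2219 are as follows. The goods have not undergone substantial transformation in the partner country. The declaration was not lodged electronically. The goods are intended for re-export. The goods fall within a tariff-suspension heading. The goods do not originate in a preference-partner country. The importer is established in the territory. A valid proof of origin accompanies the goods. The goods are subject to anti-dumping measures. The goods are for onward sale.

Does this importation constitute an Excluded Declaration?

Yes

article 4 — Licensed Importation: [a valid proof of origin accompanies the goods? yes] AND [the goods are for the importer's own use? no] → not satisfied.
article 5 — Critical Importation: [a valid proof of origin accompanies the goods? yes] OR [the declaration was lodged electronically? no] → satisfied.
article 8 — Accredited Entry: [Licensed Importation (article 4)? no] OR [the goods are not subject to anti-dumping measures? no] OR [Critical Importation (article 5)? yes] → satisfied.
article 3 — Permitted Importation: [the goods fall within a tariff-suspension heading? yes] AND [the goods are subject to anti-dumping measures? yes] → satisfied.
article 7 — Relevant Lot: [the goods are intended for re-export? yes] OR [the goods fall within a tariff-suspension heading? yes] → satisfied.
article 1 — Standard Clearance: [Permitted Importation (article 3)? yes] AND [Relevant Lot (article 7)? yes] AND [the goods have not undergone substantial transformation in the partner country? yes] → satisfied.
article 13 — Class-T Clearance: [not an Accredited Entry (article 8)? no] AND [Standard Clearance (article 1)? yes] → not satisfied.
article 12 — Accredited Goods: [the declaration was lodged electronically? no] AND [the goods originate in a preference-partner country? no] → not satisfied.
article 9 — Certified Entry: [the goods are for onward sale? yes] AND [the goods have not undergone substantial transformation in the partner country? yes] → satisfied.
article 11 — Tier I Clearance: [Accredited Goods (article 12)? no] AND [Certified Entry (article 9)? yes] → not satisfied.
article 10 — Excluded Declaration: [the goods do not originate in a preference-partner country? yes] OR [Class-T Clearance (article 13)? no] OR [Tier I Clearance (article 11)? no] → satisfied.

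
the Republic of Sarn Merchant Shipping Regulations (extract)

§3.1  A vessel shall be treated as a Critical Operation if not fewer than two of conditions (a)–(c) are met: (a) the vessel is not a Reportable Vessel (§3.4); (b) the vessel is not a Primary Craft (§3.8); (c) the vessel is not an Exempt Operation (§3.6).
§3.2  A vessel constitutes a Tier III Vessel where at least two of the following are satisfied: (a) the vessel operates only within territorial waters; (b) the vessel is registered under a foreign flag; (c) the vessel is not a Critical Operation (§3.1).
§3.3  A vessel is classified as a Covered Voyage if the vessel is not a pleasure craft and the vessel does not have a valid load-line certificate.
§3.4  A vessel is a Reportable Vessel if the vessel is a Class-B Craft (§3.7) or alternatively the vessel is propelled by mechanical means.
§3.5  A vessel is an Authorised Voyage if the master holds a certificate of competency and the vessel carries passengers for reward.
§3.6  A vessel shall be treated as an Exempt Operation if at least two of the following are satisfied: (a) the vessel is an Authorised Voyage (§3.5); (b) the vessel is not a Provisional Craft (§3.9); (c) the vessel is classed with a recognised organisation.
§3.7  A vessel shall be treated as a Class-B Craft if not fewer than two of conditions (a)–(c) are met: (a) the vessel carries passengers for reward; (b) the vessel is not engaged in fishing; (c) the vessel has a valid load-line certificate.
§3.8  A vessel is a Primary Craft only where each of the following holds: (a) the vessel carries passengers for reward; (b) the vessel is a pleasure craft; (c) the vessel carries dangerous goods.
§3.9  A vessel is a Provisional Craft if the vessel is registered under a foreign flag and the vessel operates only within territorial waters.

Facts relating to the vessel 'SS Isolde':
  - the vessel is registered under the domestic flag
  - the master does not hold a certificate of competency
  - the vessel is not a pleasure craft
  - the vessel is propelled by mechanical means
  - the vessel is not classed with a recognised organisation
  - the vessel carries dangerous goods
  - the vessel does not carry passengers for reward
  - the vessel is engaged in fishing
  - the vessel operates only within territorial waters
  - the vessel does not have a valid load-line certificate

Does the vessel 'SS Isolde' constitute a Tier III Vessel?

No

§3.7 — Class-B Craft: the vessel carries passengers for reward? no; the vessel is not engaged in fishing? no; the vessel has a valid load-line certificate? no — 0 of 3 hold (need ≥2) → not satisfied.
§3.4 — Reportable Vessel: [Class-B Craft (§3.7)? no] OR [the vessel is propelled by mechanical means? yes] → satisfied.
§3.8 — Primary Craft: [the vessel carries passengers for reward? no] AND [the vessel is a pleasure craft? no] AND [the vessel carries dangerous goods? yes] → not satisfied.
§3.5 — Authorised Voyage: [the master holds a certificate of competency? no] AND [the vessel carries passengers for reward? no] → not satisfied.
§3.9 — Provisional Craft: [the vessel is registered under a foreign flag? no] AND [the vessel operates only within territorial waters? yes] → not satisfied.
§3.6 — Exempt Operation: Authorised Voyage (§3.5)? no; not a Provisional Craft (§3.9)? yes; the vessel is classed with a recognised organisation? no — 1 of 3 hold (need ≥2) → not satisfied.
§3.1 — Critical Operation: not a Reportable Vessel (§3.4)? no; not a Primary Craft (§3.8)? yes; not an Exempt Operation (§3.6)? yes — 2 of 3 hold (need ≥2) → satisfied.
§3.2 — Tier III Vessel: the vessel operates only within territorial waters? yes; the vessel is registered under a foreign flag? no; not a Critical Operation (§3.1)? no — 1 of 3 hold (need ≥2) → not satisfied.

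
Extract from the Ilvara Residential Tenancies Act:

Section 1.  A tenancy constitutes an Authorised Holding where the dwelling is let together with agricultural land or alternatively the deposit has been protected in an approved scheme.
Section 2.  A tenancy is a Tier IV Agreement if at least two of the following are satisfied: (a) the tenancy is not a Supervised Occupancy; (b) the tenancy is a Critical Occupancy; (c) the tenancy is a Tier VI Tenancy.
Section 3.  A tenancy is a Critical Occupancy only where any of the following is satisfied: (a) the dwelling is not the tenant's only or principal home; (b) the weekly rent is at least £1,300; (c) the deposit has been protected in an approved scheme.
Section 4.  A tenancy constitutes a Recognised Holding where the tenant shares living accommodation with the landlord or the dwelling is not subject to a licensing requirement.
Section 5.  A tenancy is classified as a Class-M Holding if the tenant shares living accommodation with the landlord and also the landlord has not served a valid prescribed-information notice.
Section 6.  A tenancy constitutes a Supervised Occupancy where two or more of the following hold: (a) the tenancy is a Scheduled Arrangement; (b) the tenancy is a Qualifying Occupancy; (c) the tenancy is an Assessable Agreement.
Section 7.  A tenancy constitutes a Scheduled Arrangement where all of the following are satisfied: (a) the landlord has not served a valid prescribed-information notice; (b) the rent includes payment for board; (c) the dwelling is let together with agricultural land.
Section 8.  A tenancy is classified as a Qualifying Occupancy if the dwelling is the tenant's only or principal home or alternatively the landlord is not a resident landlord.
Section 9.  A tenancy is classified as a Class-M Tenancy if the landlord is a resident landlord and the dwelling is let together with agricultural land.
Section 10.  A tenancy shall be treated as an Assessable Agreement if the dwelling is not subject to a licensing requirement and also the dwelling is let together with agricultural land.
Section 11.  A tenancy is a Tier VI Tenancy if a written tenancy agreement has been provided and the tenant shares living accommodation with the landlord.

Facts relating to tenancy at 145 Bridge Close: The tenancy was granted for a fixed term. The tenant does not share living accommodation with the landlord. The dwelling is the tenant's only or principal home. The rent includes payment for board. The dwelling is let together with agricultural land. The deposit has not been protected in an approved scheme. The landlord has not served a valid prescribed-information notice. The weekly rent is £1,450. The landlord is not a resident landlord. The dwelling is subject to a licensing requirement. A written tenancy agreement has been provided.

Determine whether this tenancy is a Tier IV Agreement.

Under section 7: the landlord has not served a valid prescribed-information notice? yes; and the rent includes payment for board? yes; and the dwelling is let together with agricultural land? yes. So the tenancy is a Scheduled Arrangement.
Under section 8: the dwelling is the tenant's only or principal home? yes; or the landlord is not a resident landlord? yes. So the tenancy is a Qualifying Occupancy.
Under section 10: the dwelling is not subject to a licensing requirement? no; and the dwelling is let together with agricultural land? yes. So the tenancy is not an Assessable Agreement.
Under section 6: Scheduled Arrangement (section 7)? yes; Qualifying Occupancy (section 8)? yes; Assessable Agreement (section 10)? no — 2 of 3 hold (need ≥2) → satisfied.
Under section 3: the dwelling is not the tenant's only or principal home? no; or weekly rent: £1,450 ≥ £1,300? yes; or the deposit has been protected in an approved scheme? no. So the tenancy is a Critical Occupancy.
Under section 11: a written tenancy agreement has been provided? yes; and the tenant shares living accommodation with the landlord? no. So the tenancy is not a Tier VI Tenancy.
Under section 2: not a Supervised Occupancy (section 6)? no; Critical Occupancy (section 3)? yes; Tier VI Tenancy (section 11)? no — 1 of 3 hold (need ≥2) → not satisfied.

No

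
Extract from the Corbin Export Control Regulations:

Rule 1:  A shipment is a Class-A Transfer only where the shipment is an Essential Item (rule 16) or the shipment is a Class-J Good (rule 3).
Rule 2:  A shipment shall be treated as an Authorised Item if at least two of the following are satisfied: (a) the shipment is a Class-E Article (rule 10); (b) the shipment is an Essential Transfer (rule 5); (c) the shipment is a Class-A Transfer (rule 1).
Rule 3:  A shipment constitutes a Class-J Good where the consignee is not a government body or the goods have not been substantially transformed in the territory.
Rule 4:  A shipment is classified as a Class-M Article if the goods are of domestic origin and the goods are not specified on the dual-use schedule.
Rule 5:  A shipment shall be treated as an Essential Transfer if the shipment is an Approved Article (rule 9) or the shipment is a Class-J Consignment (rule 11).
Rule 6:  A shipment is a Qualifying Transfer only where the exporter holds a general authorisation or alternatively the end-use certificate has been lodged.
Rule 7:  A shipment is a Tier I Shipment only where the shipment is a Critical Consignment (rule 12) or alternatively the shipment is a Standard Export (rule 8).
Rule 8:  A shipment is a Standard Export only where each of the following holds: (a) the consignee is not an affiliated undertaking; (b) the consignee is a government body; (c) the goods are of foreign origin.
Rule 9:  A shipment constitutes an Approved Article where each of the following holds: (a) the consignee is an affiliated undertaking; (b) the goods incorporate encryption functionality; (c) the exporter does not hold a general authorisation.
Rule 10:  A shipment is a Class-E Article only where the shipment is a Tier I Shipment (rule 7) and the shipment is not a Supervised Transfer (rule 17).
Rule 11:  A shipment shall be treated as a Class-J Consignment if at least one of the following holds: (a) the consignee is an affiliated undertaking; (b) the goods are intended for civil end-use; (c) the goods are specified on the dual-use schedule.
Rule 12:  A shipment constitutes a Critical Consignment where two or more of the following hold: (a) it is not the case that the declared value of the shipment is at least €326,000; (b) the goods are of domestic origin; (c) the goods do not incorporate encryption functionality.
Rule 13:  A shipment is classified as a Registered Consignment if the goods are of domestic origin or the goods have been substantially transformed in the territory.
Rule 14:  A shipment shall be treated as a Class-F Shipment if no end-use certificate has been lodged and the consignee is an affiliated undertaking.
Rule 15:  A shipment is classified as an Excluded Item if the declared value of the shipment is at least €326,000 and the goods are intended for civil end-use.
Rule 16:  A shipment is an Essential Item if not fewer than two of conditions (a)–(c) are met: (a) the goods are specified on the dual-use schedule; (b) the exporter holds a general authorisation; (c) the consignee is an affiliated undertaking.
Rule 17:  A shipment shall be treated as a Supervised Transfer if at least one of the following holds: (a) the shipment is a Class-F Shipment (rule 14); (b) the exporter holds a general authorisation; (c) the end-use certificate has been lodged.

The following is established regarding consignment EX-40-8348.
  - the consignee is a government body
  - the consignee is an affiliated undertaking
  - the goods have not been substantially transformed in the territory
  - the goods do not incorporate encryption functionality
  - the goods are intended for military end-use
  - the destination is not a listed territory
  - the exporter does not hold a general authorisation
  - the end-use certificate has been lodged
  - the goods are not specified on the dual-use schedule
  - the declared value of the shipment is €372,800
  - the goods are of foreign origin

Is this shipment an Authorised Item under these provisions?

rule 12 — Critical Consignment: declared value of the shipment: €372,800 ≥ €326,000? yes, so negated condition no; the goods are of domestic origin? no; the goods do not incorporate encryption functionality? yes — 1 of 3 hold (need ≥2) → not satisfied.
rule 8 — Standard Export: [the consignee is not an affiliated undertaking? no] AND [the consignee is a government body? yes] AND [the goods are of foreign origin? yes] → not satisfied.
rule 7 — Tier I Shipment: [Critical Consignment (rule 12)? no] OR [Standard Export (rule 8)? no] → not satisfied.
rule 14 — Class-F Shipment: [no end-use certificate has been lodged? no] AND [the consignee is an affiliated undertaking? yes] → not satisfied.
rule 17 — Supervised Transfer: [Class-F Shipment (rule 14)? no] OR [the exporter holds a general authorisation? no] OR [the end-use certificate has been lodged? yes] → satisfied.
rule 10 — Class-E Article: [Tier I Shipment (rule 7)? no] AND [not a Supervised Transfer (rule 17)? no] → not satisfied.
rule 9 — Approved Article: [the consignee is an affiliated undertaking? yes] AND [the goods incorporate encryption functionality? no] AND [the exporter does not hold a general authorisation? yes] → not satisfied.
rule 11 — Class-J Consignment: [the consignee is an affiliated undertaking? yes] OR [the goods are intended for civil end-use? no] OR [the goods are specified on the dual-use schedule? no] → satisfied.
rule 5 — Essential Transfer: [Approved Article (rule 9)? no] OR [Class-J Consignment (rule 11)? yes] → satisfied.
rule 16 — Essential Item: the goods are specified on the dual-use schedule? no; the exporter holds a general authorisation? no; the consignee is an affiliated undertaking? yes — 1 of 3 hold (need ≥2) → not satisfied.
rule 3 — Class-J Good: [the consignee is not a government body? no] OR [the goods have not been substantially transformed in the territory? yes] → satisfied.
rule 1 — Class-A Transfer: [Essential Item (rule 16)? no] OR [Class-J Good (rule 3)? yes] → satisfied.
rule 2 — Authorised Item: Class-E Article (rule 10)? no; Essential Transfer (rule 5)? yes; Class-A Transfer (rule 1)? yes — 2 of 3 hold (need ≥2) → satisfied.

Yes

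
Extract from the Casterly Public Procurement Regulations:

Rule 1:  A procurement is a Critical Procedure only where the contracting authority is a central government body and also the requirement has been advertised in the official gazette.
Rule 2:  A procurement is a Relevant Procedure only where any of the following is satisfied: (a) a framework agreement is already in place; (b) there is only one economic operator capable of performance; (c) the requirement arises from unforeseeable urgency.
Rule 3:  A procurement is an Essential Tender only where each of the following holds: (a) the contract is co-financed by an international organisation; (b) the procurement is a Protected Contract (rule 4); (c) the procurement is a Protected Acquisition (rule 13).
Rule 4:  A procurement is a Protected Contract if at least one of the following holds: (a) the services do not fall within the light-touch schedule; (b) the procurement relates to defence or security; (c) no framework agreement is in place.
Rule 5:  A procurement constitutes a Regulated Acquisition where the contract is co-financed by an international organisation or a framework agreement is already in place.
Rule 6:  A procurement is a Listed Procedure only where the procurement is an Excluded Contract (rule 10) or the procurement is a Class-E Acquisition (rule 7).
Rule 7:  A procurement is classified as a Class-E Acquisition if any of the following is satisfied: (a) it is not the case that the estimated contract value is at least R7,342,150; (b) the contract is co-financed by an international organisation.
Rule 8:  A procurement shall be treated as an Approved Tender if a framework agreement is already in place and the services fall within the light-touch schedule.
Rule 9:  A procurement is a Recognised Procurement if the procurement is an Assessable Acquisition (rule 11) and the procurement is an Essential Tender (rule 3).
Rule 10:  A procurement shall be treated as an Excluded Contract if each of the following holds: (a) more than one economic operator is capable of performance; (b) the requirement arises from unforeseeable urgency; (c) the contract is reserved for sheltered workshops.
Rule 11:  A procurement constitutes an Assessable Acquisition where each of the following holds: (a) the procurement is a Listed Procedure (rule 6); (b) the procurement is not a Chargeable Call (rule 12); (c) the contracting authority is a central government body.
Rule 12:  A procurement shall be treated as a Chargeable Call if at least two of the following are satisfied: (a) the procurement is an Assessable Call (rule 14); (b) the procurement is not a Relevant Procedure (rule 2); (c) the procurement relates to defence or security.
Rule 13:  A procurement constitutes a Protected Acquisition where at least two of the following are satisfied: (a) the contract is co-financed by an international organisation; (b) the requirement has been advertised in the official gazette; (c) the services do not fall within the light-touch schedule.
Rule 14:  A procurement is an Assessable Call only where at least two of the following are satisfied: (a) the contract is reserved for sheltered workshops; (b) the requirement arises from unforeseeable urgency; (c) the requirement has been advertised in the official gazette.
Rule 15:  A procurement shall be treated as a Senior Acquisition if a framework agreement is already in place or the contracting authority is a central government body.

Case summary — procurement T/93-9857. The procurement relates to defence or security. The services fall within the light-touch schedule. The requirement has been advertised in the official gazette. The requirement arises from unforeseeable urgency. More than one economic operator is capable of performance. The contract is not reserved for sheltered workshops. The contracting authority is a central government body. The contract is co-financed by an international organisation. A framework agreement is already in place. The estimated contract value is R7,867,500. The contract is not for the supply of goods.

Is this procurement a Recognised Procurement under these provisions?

Under rule 10: more than one economic operator is capable of performance? yes; and the requirement arises from unforeseeable urgency? yes; and the contract is reserved for sheltered workshops? no. So the procurement is not an Excluded Contract.
Under rule 7: estimated contract value: R7,867,500 ≥ R7,342,150? yes, so negated condition no; or the contract is co-financed by an international organisation? yes. So the procurement is a Class-E Acquisition.
Under rule 6: Excluded Contract (rule 10)? no; or Class-E Acquisition (rule 7)? yes. So the procurement is a Listed Procedure.
Under rule 14: the contract is reserved for sheltered workshops? no; the requirement arises from unforeseeable urgency? yes; the requirement has been advertised in the official gazette? yes — 2 of 3 hold (need ≥2) → satisfied.
Under rule 2: a framework agreement is already in place? yes; or there is only one economic operator capable of performance? no; or the requirement arises from unforeseeable urgency? yes. So the procurement is a Relevant Procedure.
Under rule 12: Assessable Call (rule 14)? yes; not a Relevant Procedure (rule 2)? no; the procurement relates to defence or security? yes — 2 of 3 hold (need ≥2) → satisfied.
Under rule 11: Listed Procedure (rule 6)? yes; and not a Chargeable Call (rule 12)? no; and the contracting authority is a central government body? yes. So the procurement is not an Assessable Acquisition.
Under rule 4: the services do not fall within the light-touch schedule? no; or the procurement relates to defence or security? yes; or no framework agreement is in place? no. So the procurement is a Protected Contract.
Under rule 13: the contract is co-financed by an international organisation? yes; the requirement has been advertised in the official gazette? yes; the services do not fall within the light-touch schedule? no — 2 of 3 hold (need ≥2) → satisfied.
Under rule 3: the contract is co-financed by an international organisation? yes; and Protected Contract (rule 4)? yes; and Protected Acquisition (rule 13)? yes. So the procurement is an Essential Tender.
Under rule 9: Assessable Acquisition (rule 11)? no; and Essential Tender (rule 3)? yes. So the procurement is not a Recognised Procurement.

No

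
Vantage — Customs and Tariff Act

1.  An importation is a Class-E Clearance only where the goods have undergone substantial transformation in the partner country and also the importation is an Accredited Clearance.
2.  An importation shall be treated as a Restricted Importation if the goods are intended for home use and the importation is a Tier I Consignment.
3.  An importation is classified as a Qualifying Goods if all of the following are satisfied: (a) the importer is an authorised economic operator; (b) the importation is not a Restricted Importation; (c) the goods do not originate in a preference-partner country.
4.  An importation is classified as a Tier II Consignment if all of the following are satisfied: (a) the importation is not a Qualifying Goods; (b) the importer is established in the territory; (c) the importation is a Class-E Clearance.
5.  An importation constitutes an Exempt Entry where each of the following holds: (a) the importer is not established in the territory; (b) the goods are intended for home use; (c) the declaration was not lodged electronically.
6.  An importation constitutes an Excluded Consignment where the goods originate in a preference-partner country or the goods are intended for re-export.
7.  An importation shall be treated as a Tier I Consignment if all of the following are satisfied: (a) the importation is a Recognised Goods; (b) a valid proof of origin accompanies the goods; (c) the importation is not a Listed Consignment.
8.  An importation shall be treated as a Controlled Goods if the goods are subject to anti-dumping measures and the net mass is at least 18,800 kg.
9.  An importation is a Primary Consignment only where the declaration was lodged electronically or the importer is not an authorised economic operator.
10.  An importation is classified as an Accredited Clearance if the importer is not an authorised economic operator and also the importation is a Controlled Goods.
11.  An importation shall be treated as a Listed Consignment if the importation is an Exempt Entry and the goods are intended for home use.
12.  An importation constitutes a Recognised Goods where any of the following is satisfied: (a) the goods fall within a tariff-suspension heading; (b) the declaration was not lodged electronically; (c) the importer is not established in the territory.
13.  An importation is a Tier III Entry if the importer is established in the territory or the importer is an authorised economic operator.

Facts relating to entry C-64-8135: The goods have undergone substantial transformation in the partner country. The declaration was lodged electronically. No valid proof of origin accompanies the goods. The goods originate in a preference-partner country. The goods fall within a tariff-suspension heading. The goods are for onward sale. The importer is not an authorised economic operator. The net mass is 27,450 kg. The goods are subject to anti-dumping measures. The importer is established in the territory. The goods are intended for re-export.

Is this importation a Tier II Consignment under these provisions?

Yes

paragraph 12 — Recognised Goods: [the goods fall within a tariff-suspension heading? yes] OR [the declaration was not lodged electronically? no] OR [the importer is not established in the territory? no] → satisfied.
paragraph 5 — Exempt Entry: [the importer is not established in the territory? no] AND [the goods are intended for home use? no] AND [the declaration was not lodged electronically? no] → not satisfied.
paragraph 11 — Listed Consignment: [Exempt Entry (paragraph 5)? no] AND [the goods are intended for home use? no] → not satisfied.
paragraph 7 — Tier I Consignment: [Recognised Goods (paragraph 12)? yes] AND [a valid proof of origin accompanies the goods? no] AND [not a Listed Consignment (paragraph 11)? yes] → not satisfied.
paragraph 2 — Restricted Importation: [the goods are intended for home use? no] AND [Tier I Consignment (paragraph 7)? no] → not satisfied.
paragraph 3 — Qualifying Goods: [the importer is an authorised economic operator? no] AND [not a Restricted Importation (paragraph 2)? yes] AND [the goods do not originate in a preference-partner country? no] → not satisfied.
paragraph 8 — Controlled Goods: [the goods are subject to anti-dumping measures? yes] AND [net mass: 27,450 kg ≥ 18,800 kg? yes] → satisfied.
paragraph 10 — Accredited Clearance: [the importer is not an authorised economic operator? yes] AND [Controlled Goods (paragraph 8)? yes] → satisfied.
paragraph 1 — Class-E Clearance: [the goods have undergone substantial transformation in the partner country? yes] AND [Accredited Clearance (paragraph 10)? yes] → satisfied.
paragraph 4 — Tier II Consignment: [not a Qualifying Goods (paragraph 3)? yes] AND [the importer is established in the territory? yes] AND [Class-E Clearance (paragraph 1)? yes] → satisfied.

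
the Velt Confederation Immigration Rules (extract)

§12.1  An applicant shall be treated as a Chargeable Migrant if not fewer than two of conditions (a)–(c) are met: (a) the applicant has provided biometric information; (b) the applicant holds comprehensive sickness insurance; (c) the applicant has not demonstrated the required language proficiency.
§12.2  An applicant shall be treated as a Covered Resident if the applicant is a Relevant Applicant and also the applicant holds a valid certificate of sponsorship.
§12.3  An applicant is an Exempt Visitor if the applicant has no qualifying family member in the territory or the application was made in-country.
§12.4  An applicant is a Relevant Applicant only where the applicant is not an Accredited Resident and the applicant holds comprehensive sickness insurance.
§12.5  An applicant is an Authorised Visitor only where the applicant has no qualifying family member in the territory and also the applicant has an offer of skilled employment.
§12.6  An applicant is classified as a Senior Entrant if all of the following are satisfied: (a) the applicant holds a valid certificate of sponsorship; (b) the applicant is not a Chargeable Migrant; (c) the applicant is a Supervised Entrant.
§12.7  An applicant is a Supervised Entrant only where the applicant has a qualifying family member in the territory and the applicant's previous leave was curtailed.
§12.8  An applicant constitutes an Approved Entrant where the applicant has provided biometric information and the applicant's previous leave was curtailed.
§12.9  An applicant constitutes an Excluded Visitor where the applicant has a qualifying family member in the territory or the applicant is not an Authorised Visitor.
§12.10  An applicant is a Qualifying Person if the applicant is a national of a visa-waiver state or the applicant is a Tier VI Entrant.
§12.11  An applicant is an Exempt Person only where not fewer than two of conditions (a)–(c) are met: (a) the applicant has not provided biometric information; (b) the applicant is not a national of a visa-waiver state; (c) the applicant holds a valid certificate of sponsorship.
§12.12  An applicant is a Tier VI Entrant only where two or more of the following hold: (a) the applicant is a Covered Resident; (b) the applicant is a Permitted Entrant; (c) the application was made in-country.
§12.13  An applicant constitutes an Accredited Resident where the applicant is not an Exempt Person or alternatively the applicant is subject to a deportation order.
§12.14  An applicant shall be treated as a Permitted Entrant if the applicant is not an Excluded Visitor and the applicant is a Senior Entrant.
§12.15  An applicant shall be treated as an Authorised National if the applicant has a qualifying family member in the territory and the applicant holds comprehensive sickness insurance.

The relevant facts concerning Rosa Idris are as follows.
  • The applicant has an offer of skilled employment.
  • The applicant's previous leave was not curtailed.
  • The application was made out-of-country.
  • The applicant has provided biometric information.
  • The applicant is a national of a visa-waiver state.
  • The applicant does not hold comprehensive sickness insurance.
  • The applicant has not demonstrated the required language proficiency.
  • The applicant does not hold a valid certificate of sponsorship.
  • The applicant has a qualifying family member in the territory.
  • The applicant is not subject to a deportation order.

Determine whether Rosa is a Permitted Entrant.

Under §12.5: the applicant has no qualifying family member in the territory? no; and the applicant has an offer of skilled employment? yes. So the applicant is not an Authorised Visitor.
Under §12.9: the applicant has a qualifying family member in the territory? yes; or not an Authorised Visitor (§12.5)? yes. So the applicant is an Excluded Visitor.
Under §12.1: the applicant has provided biometric information? yes; the applicant holds comprehensive sickness insurance? no; the applicant has not demonstrated the required language proficiency? yes — 2 of 3 hold (need ≥2) → satisfied.
Under §12.7: the applicant has a qualifying family member in the territory? yes; and the applicant's previous leave was curtailed? no. So the applicant is not a Supervised Entrant.
Under §12.6: the applicant holds a valid certificate of sponsorship? no; and not a Chargeable Migrant (§12.1)? no; and Supervised Entrant (§12.7)? no. So the applicant is not a Senior Entrant.
Under §12.14: not an Excluded Visitor (§12.9)? no; and Senior Entrant (§12.6)? no. So the applicant is not a Permitted Entrant.

No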